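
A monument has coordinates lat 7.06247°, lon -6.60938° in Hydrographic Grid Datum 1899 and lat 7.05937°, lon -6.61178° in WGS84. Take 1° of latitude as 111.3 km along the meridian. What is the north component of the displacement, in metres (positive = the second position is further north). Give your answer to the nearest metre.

Δφ = 7.05937° − 7.06247° = -0.00310°; Δλ = -6.61178° − -6.60938° = -0.00240°.
ΔN = Δφ × 111300 = -345.0 m; ΔE = Δλ × 111300 × cos(7.06247°) = -0.00240 × 111300 × 0.992413 = -265.1 m.

ΔN = -345 m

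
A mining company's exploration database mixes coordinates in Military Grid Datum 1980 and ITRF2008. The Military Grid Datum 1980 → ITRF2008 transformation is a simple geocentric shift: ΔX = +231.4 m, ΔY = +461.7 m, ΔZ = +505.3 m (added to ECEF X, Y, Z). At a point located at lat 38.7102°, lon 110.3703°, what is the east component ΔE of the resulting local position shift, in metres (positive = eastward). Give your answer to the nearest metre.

ΔE = -378 m

The local east axis at (φ, λ) is (−sin λ, cos λ, 0), so ΔE = −sin(110.3703°)·231.4 + cos(110.3703°)·461.7 = -377.64 m.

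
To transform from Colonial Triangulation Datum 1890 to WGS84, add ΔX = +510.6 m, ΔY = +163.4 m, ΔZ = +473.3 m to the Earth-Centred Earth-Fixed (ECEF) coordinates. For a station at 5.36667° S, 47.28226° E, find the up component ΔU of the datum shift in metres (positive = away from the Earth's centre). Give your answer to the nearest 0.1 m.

The local up (radial) axis is (cos φ cos λ, cos φ sin λ, sin φ), giving ΔU = 344.866 + 119.524 − 44.267 = 420.12 m.

ΔU = 420.1 m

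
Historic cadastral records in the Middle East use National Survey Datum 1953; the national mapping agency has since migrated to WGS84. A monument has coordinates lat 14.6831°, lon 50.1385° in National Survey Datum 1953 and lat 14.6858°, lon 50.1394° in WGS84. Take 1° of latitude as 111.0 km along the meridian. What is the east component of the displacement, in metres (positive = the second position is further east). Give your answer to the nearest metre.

Δφ = 14.6858° − 14.6831° = +0.0027°; Δλ = 50.1394° − 50.1385° = +0.0009°.
ΔN = Δφ × 111000 = 299.7 m; ΔE = Δλ × 111000 × cos(14.6831°) = +0.0009 × 111000 × 0.967343 = 96.6 m.

ΔE = 97 m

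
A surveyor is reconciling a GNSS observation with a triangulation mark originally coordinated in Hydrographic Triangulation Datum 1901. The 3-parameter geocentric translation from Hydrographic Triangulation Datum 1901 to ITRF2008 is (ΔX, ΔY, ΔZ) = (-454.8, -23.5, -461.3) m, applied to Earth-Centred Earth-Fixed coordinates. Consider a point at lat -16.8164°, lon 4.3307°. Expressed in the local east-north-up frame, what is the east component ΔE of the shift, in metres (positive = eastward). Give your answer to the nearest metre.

ΔE = 11 m

At φ = -16.8164°, λ = 4.3307°: sin φ = -0.289306, cos φ = 0.957237, sin λ = 0.075513, cos λ = 0.997145.
ΔE = −sin λ·ΔX + cos λ·ΔY = −(0.075513)·(-454.8) + (0.997145)·(-23.5) = 10.91 m.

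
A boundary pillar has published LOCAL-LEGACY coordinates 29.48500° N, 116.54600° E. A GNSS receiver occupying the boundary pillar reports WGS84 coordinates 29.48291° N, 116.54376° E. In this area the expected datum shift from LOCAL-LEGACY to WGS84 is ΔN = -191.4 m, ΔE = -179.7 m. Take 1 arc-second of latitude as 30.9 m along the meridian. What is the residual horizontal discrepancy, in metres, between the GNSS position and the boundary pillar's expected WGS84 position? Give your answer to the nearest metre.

55 m

Observed coordinate differences: Δφ = -0.00209°, Δλ = -0.00224°.
Converting to metres (1° lat = 111240 m, cos φ = 0.870485): observed ΔN = -232.5 m, observed ΔE = -216.9 m.
Subtracting the expected shift leaves a residual of -232.5 − (-191.4) = -41.1 m north and -216.9 − (-179.7) = -37.2 m east.
Residual distance = √((-41.1)² + (-37.2)²) = 55.4 m.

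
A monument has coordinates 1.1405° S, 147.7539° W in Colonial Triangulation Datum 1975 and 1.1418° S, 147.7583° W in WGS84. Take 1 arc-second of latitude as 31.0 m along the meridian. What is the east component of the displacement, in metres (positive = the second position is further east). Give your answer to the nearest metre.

Δφ = -1.1418° − -1.1405° = -0.0013°; Δλ = -147.7583° − -147.7539° = -0.0044°.
1° of latitude = 3600 × 31.00 = 111600 m.
ΔN = Δφ × 111600 = -145.1 m; ΔE = Δλ × 111600 × cos(-1.1405°) = -0.0044 × 111600 × 0.999802 = -490.9 m.

ΔE = -491 m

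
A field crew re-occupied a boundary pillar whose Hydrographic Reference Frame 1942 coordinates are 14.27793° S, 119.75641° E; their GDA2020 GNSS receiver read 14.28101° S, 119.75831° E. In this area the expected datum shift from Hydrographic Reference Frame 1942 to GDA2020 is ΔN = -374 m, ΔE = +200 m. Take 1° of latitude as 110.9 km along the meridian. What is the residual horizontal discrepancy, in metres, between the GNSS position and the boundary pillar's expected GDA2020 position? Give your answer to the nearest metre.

33 m

Observed coordinate differences: Δφ = -0.00308°, Δλ = +0.00190°.
Converting to metres (1° lat = 110900 m, cos φ = 0.969111): observed ΔN = -341.6 m, observed ΔE = 204.2 m.
Subtracting the expected shift leaves a residual of -341.6 − (-374) = 32.4 m north and 204.2 − (200) = 4.2 m east.
Residual distance = √(32.4² + 4.2²) = 32.7 m.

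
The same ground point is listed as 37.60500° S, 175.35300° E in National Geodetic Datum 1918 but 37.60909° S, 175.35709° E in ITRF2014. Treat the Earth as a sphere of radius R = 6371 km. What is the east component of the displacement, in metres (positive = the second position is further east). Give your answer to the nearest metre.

Δφ = -37.60909° − -37.60500° = -0.00409°; Δλ = 175.35709° − 175.35300° = +0.00409°.
1° along a meridian = πR/180 = 111195 m.
ΔN = Δφ × 111195 = -454.8 m; ΔE = Δλ × 111195 × cos(-37.60500°) = +0.00409 × 111195 × 0.792236 = 360.3 m.

ΔE = 360 m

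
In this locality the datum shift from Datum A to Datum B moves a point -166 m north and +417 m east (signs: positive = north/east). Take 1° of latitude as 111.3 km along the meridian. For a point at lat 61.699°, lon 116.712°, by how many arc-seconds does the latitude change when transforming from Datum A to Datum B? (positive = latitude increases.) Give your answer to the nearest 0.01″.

Δφ = -5.37″

1° of latitude = 111.3 km, so Δφ = -166.0 / 111300 = -0.0014915° = -5.369″.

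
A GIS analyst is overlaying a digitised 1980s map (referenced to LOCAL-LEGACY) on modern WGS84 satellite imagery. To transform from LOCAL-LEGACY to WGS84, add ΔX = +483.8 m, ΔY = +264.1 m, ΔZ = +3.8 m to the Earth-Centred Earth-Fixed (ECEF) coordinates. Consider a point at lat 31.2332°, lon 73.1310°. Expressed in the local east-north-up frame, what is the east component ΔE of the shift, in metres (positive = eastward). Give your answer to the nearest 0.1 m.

The local east axis at (φ, λ) is (−sin λ, cos λ, 0), so ΔE = −sin(73.1310°)·483.8 + cos(73.1310°)·264.1 = -386.34 m.

ΔE = -386.3 m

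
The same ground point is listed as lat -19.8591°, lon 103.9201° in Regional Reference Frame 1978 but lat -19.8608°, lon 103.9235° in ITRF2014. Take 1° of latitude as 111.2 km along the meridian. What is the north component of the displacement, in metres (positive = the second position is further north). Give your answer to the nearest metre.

ΔN = -189 m

Δφ = -19.8608° − -19.8591° = -0.0017°; Δλ = 103.9235° − 103.9201° = +0.0034°.
ΔN = Δφ × 111200 = -189.0 m; ΔE = Δλ × 111200 × cos(-19.8591°) = +0.0034 × 111200 × 0.940531 = 355.6 m.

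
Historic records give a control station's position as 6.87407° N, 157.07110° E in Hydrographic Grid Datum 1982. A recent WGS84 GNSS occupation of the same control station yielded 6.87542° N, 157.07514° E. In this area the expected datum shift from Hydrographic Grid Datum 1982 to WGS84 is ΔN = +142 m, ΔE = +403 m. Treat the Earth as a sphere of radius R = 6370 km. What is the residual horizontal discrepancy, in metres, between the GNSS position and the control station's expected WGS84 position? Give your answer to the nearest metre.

44 m

Observed coordinate differences: Δφ = +0.00135°, Δλ = +0.00404°.
Converting to metres (1° lat = 111177 m, cos φ = 0.992812): observed ΔN = 150.1 m, observed ΔE = 445.9 m.
Subtracting the expected shift leaves a residual of 150.1 − (142) = 8.1 m north and 445.9 − (403) = 42.9 m east.
Residual distance = √(8.1² + 42.9²) = 43.7 m.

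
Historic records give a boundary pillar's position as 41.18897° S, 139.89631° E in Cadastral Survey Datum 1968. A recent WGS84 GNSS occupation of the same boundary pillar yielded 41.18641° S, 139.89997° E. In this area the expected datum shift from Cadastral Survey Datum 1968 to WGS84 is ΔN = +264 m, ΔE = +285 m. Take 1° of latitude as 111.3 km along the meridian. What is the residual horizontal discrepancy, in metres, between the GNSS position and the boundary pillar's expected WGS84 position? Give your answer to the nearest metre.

30 m

Observed coordinate differences: Δφ = +0.00256°, Δλ = +0.00366°.
Converting to metres (1° lat = 111300 m, cos φ = 0.752542): observed ΔN = 284.9 m, observed ΔE = 306.6 m.
Subtracting the expected shift leaves a residual of 284.9 − (264) = 20.9 m north and 306.6 − (285) = 21.6 m east.
Residual distance = √(20.9² + 21.6²) = 30.0 m.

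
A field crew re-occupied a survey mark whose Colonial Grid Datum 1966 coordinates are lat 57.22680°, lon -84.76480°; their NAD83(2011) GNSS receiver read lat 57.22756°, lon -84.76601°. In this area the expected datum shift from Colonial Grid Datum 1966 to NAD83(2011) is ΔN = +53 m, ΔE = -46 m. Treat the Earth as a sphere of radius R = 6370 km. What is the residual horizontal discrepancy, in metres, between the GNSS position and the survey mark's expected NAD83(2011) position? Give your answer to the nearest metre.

Observed coordinate differences: Δφ = +0.00076°, Δλ = -0.00121°.
Converting to metres (1° lat = 111177 m, cos φ = 0.541315): observed ΔN = 84.5 m, observed ΔE = -72.8 m.
Subtracting the expected shift leaves a residual of 84.5 − (53) = 31.5 m north and -72.8 − (-46) = -26.8 m east.
Residual distance = √(31.5² + (-26.8)²) = 41.4 m.

41 m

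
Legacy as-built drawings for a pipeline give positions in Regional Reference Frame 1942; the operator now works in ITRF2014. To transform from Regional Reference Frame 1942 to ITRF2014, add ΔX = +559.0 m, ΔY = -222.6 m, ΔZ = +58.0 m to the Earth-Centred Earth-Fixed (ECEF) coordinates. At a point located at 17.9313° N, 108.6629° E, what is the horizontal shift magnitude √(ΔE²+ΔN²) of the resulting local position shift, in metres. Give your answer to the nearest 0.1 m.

At φ = 17.9313°, λ = 108.6629°: sin φ = 0.307876, cos φ = 0.951426, sin λ = 0.947418, cos λ = -0.320000.
ΔE = −sin λ·ΔX + cos λ·ΔY = −(0.947418)·(559.0) + (-0.320000)·(-222.6) = -458.37 m.
ΔN = −sin φ cos λ·ΔX − sin φ sin λ·ΔY + cos φ·ΔZ = −(0.307876)(-0.320000)(559.0) − (0.307876)(0.947418)(-222.6) + (0.951426)(58.0) = 175.19 m.
Horizontal magnitude = √(ΔE² + ΔN²) = √((-458.37)² + 175.19²) = 490.71 m.

490.7 m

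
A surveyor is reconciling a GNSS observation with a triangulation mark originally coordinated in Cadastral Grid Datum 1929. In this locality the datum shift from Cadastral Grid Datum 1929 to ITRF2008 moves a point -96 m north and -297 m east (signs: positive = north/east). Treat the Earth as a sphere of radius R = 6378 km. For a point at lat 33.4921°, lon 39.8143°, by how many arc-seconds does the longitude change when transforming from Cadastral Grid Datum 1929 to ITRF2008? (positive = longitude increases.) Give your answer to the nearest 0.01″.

At latitude 33.4921°, cos φ = 0.833962.
One radian of longitude at latitude φ spans R cos φ, so Δλ = ΔE / (R cos φ) = -297.0 / (6378000 × 0.833962) = -5.5837e-05 rad = -11.517″.

Δλ = -11.52″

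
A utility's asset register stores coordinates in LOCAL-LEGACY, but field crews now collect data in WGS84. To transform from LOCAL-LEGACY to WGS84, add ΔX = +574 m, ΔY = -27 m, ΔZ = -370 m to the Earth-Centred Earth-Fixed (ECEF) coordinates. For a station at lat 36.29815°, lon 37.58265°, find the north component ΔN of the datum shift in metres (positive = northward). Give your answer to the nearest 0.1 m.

ΔN = -557.7 m

The local north axis is (−sin φ cos λ, −sin φ sin λ, cos φ), giving ΔN = -269.283 + 9.749 − 298.201 = -557.74 m.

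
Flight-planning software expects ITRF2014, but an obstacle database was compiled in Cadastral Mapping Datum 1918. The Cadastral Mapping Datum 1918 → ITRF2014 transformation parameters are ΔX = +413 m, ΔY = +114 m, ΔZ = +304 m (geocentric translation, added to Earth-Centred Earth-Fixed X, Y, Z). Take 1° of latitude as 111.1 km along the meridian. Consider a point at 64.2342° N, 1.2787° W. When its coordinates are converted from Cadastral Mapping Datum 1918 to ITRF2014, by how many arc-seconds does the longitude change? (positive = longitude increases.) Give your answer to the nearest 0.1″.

Δλ = 9.2″

sin φ = 0.900578, cos φ = 0.434694, sin λ = -0.022316, cos λ = 0.999751.
East component: ΔE = −sin λ·ΔX + cos λ·ΔY = −(-0.022316)(413) + (0.999751)(114) = 123.19 m.
1° of latitude spans 111100 m; at latitude φ, 1° of longitude spans that × cos φ = 48294.5 m, so Δλ = 123.19 / 48294.5 × 3600 = 9.183″.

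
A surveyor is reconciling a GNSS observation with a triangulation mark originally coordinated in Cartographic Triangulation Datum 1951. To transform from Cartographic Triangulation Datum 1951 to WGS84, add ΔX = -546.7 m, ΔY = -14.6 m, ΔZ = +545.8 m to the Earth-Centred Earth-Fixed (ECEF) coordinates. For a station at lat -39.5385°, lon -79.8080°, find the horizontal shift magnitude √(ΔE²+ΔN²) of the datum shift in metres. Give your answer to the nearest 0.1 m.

654.3 m

The local east axis at (φ, λ) is (−sin λ, cos λ, 0), so ΔE = −sin(-79.8080°)·(-546.7) + cos(-79.8080°)·(-14.6) = -540.66 m.
The local north axis is (−sin φ cos λ, −sin φ sin λ, cos φ), giving ΔN = -61.583 + 9.148 + 420.919 = 368.48 m.
Horizontal magnitude = √(ΔE² + ΔN²) = √((-540.66)² + 368.48²) = 654.29 m.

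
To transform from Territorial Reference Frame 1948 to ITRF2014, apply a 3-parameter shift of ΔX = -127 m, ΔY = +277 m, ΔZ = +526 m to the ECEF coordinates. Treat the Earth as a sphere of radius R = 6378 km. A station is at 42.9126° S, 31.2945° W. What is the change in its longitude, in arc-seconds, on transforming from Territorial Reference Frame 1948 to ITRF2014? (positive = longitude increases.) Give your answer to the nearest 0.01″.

sin φ = -0.680882, cos φ = 0.732393, sin λ = -0.519437, cos λ = 0.854509.
East component: ΔE = −sin λ·ΔX + cos λ·ΔY = −(-0.519437)(-127) + (0.854509)(277) = 170.73 m.
1° of latitude spans πR/180 = 111317 m; at latitude φ, 1° of longitude spans that × cos φ = 81527.9 m, so Δλ = 170.73 / 81527.9 × 3600 = 7.539″.

Δλ = 7.54″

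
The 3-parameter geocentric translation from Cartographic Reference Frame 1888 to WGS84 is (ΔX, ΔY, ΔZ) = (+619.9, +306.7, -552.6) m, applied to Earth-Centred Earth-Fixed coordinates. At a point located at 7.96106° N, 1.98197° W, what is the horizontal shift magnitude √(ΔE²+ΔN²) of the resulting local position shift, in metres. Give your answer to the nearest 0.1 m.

711.7 m

At φ = 7.96106°, λ = -1.98197°: sin φ = 0.138500, cos φ = 0.990362, sin λ = -0.034585, cos λ = 0.999402.
ΔE = −sin λ·ΔX + cos λ·ΔY = −(-0.034585)·(619.9) + (0.999402)·(306.7) = 327.96 m.
ΔN = −sin φ cos λ·ΔX − sin φ sin λ·ΔY + cos φ·ΔZ = −(0.138500)(0.999402)(619.9) − (0.138500)(-0.034585)(306.7) + (0.990362)(-552.6) = -631.61 m.
Horizontal magnitude = √(ΔE² + ΔN²) = √(327.96² + (-631.61)²) = 711.68 m.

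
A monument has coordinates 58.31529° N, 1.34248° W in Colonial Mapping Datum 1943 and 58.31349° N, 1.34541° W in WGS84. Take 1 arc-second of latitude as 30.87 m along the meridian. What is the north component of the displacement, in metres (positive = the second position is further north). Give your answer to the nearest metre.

ΔN = -200 m

Δφ = 58.31349° − 58.31529° = -0.00180°; Δλ = -1.34541° − -1.34248° = -0.00293°.
1° of latitude = 3600 × 30.87 = 111132 m.
ΔN = Δφ × 111132 = -200.0 m; ΔE = Δλ × 111132 × cos(58.31529°) = -0.00293 × 111132 × 0.525245 = -171.0 m.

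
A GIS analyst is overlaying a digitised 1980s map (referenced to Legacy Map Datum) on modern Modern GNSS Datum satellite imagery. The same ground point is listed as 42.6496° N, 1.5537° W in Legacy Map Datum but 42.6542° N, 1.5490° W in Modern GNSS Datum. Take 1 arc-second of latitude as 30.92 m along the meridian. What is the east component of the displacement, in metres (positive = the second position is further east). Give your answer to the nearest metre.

ΔE = 385 m

Δφ = 42.6542° − 42.6496° = +0.0046°; Δλ = -1.5490° − -1.5537° = +0.0047°.
1° of latitude = 3600 × 30.92 = 111312 m.
ΔN = Δφ × 111312 = 512.0 m; ΔE = Δλ × 111312 × cos(42.6496°) = +0.0047 × 111312 × 0.735511 = 384.8 m.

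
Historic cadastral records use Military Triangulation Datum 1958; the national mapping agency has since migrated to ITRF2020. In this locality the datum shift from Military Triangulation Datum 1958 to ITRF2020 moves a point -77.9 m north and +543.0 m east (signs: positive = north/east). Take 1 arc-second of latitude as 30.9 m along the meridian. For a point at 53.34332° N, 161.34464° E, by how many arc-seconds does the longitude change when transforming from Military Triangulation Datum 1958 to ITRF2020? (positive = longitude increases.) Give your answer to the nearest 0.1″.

Δλ = 29.4″

At latitude 53.34332°, cos φ = 0.597019.
1″ of longitude at this latitude = 30.90 × cos φ = 18.4479 m, so Δλ = 543.0 / 18.4479 = 29.434″.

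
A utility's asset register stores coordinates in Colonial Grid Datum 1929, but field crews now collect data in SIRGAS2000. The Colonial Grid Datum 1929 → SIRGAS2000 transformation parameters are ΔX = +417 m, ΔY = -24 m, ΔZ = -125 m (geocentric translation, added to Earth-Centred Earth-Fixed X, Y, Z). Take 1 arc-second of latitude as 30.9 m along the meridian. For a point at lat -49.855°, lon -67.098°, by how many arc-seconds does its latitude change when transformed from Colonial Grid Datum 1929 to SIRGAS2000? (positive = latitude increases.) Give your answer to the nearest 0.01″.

Δφ = 1.95″

sin φ = -0.764415, cos φ = 0.644724, sin λ = -0.921172, cos λ = 0.389156.
North component: ΔN = −sin φ cos λ·ΔX − sin φ sin λ·ΔY + cos φ·ΔZ = −(-0.764415)(0.389156)(417) − (-0.764415)(-0.921172)(-24) + (0.644724)(-125) = 60.36 m.
1° of latitude spans 3600 × 30.90 = 111240 m, so Δφ = 60.36 / 111240 × 3600 = 1.953″.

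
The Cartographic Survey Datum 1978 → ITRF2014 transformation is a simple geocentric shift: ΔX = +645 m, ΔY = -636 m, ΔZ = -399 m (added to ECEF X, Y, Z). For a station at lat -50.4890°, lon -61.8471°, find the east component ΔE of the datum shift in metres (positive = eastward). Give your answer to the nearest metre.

ΔE = 269 m

At φ = -50.4890°, λ = -61.8471°: sin φ = -0.771502, cos φ = 0.636226, sin λ = -0.881692, cos λ = 0.471826.
ΔE = −sin λ·ΔX + cos λ·ΔY = −(-0.881692)·(645) + (0.471826)·(-636) = 268.61 m.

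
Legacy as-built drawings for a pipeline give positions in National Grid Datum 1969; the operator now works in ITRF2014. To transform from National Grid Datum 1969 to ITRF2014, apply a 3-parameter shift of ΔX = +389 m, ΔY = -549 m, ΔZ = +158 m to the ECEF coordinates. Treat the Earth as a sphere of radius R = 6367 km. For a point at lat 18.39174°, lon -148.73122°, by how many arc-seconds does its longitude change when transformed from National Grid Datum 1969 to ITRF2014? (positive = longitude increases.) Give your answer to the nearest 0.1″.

sin φ = 0.315512, cos φ = 0.948922, sin λ = -0.519053, cos λ = -0.854742.
East component: ΔE = −sin λ·ΔX + cos λ·ΔY = −(-0.519053)(389) + (-0.854742)(-549) = 671.17 m.
1° of latitude spans πR/180 = 111125 m; at latitude φ, 1° of longitude spans that × cos φ = 105449.0 m, so Δλ = 671.17 / 105449.0 × 3600 = 22.913″.

Δλ = 22.9″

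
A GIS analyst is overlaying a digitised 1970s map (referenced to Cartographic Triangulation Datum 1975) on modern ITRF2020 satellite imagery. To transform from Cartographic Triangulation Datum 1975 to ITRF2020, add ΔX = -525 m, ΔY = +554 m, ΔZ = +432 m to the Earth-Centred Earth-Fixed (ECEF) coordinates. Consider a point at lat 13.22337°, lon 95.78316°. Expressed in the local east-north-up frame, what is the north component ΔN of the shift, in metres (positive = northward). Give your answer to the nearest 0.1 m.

ΔN = 282.4 m

At φ = 13.22337°, λ = 95.78316°: sin φ = 0.228748, cos φ = 0.973486, sin λ = 0.994910, cos λ = -0.100764.
ΔN = −sin φ cos λ·ΔX − sin φ sin λ·ΔY + cos φ·ΔZ = −(0.228748)(-0.100764)(-525) − (0.228748)(0.994910)(554) + (0.973486)(432) = 282.36 m.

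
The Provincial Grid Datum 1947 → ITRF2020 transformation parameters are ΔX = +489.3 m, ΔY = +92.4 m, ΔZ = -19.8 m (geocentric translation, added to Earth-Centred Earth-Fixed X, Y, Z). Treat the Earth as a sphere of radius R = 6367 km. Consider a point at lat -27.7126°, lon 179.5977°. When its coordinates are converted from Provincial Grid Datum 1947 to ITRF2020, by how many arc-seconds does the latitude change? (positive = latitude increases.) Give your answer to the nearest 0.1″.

sin φ = -0.465037, cos φ = 0.885291, sin λ = 0.007021, cos λ = -0.999975.
North component: ΔN = −sin φ cos λ·ΔX − sin φ sin λ·ΔY + cos φ·ΔZ = −(-0.465037)(-0.999975)(489.3) − (-0.465037)(0.007021)(92.4) + (0.885291)(-19.8) = -244.76 m.
1° of latitude spans πR/180 = 111125 m, so Δφ = -244.76 / 111125 × 3600 = -7.929″.

Δφ = -7.9″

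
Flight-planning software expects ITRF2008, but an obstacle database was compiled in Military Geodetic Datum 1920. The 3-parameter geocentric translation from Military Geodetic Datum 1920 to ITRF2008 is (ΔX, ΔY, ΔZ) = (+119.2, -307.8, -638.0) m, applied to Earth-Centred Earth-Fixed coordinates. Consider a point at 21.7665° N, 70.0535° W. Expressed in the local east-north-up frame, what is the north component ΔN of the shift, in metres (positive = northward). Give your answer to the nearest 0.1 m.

ΔN = -714.9 m

At φ = 21.7665°, λ = -70.0535°: sin φ = 0.370825, cos φ = 0.928703, sin λ = -0.940012, cos λ = 0.341143.
ΔN = −sin φ cos λ·ΔX − sin φ sin λ·ΔY + cos φ·ΔZ = −(0.370825)(0.341143)(119.2) − (0.370825)(-0.940012)(-307.8) + (0.928703)(-638.0) = -714.88 m.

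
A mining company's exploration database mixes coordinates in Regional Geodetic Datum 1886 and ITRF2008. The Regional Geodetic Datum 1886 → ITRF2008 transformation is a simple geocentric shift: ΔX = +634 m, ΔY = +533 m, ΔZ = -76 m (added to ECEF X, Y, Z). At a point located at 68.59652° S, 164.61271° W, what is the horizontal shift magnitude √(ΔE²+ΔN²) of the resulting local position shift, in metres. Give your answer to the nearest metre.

806 m

At φ = -68.59652°, λ = -164.61271°: sin φ = -0.931034, cos φ = 0.364933, sin λ = -0.265342, cos λ = -0.964154.
ΔE = −sin λ·ΔX + cos λ·ΔY = −(-0.265342)·(634) + (-0.964154)·(533) = -345.67 m.
ΔN = −sin φ cos λ·ΔX − sin φ sin λ·ΔY + cos φ·ΔZ = −(-0.931034)(-0.964154)(634) − (-0.931034)(-0.265342)(533) + (0.364933)(-76) = -728.53 m.
Horizontal magnitude = √(ΔE² + ΔN²) = √((-345.67)² + (-728.53)²) = 806.37 m.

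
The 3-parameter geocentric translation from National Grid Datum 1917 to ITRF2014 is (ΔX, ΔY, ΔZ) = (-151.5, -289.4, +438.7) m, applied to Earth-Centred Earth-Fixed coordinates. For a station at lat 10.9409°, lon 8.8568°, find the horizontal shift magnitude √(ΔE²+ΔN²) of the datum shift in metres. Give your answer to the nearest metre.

At φ = 10.9409°, λ = 8.8568°: sin φ = 0.189796, cos φ = 0.981823, sin λ = 0.153965, cos λ = 0.988076.
ΔE = −sin λ·ΔX + cos λ·ΔY = −(0.153965)·(-151.5) + (0.988076)·(-289.4) = -262.62 m.
ΔN = −sin φ cos λ·ΔX − sin φ sin λ·ΔY + cos φ·ΔZ = −(0.189796)(0.988076)(-151.5) − (0.189796)(0.153965)(-289.4) + (0.981823)(438.7) = 467.59 m.
Horizontal magnitude = √(ΔE² + ΔN²) = √((-262.62)² + 467.59²) = 536.30 m.

536 m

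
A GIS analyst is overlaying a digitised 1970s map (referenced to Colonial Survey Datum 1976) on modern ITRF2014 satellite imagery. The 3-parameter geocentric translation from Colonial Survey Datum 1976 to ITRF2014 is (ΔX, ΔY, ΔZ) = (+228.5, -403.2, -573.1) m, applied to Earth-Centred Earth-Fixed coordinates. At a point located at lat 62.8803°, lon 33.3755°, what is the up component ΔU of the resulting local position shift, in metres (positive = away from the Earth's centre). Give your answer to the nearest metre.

At φ = 62.8803°, λ = 33.3755°: sin φ = 0.890056, cos φ = 0.455851, sin λ = 0.550124, cos λ = 0.835083.
ΔU = cos φ cos λ·ΔX + cos φ sin λ·ΔY + sin φ·ΔZ = (0.455851)(0.835083)(228.5) + (0.455851)(0.550124)(-403.2) + (0.890056)(-573.1) = -524.22 m.

ΔU = -524 m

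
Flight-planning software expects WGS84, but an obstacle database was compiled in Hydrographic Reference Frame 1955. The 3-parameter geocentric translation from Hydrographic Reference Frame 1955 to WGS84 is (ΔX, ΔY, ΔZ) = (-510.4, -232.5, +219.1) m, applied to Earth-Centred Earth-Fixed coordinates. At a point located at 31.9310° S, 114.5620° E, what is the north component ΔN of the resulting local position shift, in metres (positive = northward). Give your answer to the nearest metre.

The local north axis is (−sin φ cos λ, −sin φ sin λ, cos φ), giving ΔN = 112.212 − 111.841 + 185.947 = 186.32 m.

ΔN = 186 m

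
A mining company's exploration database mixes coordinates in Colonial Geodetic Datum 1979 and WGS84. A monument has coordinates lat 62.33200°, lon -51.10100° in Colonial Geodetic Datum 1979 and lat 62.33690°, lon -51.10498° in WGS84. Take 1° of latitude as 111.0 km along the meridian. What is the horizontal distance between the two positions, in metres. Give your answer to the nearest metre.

Δφ = 62.33690° − 62.33200° = +0.00490°; Δλ = -51.10498° − -51.10100° = -0.00398°.
ΔN = Δφ × 111000 = 543.9 m; ΔE = Δλ × 111000 × cos(62.33200°) = -0.00398 × 111000 × 0.464347 = -205.1 m.
Distance = √(ΔE² + ΔN²) = √((-205.1)² + 543.9²) = 581.3 m.

581 m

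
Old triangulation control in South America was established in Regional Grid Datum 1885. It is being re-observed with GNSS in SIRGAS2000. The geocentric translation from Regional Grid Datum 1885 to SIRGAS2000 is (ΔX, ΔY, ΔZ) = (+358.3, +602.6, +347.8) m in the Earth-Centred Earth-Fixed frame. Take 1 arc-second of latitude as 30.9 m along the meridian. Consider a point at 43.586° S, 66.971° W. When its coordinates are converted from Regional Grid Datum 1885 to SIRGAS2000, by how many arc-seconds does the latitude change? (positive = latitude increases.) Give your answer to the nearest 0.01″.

sin φ = -0.689443, cos φ = 0.724340, sin λ = -0.920307, cos λ = 0.391197.
North component: ΔN = −sin φ cos λ·ΔX − sin φ sin λ·ΔY + cos φ·ΔZ = −(-0.689443)(0.391197)(358.3) − (-0.689443)(-0.920307)(602.6) + (0.724340)(347.8) = -33.79 m.
1° of latitude spans 3600 × 30.90 = 111240 m, so Δφ = -33.79 / 111240 × 3600 = -1.093″.

Δφ = -1.09″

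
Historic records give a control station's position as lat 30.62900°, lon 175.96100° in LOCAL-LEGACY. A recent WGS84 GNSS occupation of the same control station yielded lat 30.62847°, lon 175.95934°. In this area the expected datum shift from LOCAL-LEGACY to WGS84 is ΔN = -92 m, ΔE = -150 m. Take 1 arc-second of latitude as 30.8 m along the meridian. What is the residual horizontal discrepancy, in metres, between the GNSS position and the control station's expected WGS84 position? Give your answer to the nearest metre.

Observed coordinate differences: Δφ = -0.00053°, Δλ = -0.00166°.
Converting to metres (1° lat = 110880 m, cos φ = 0.860484): observed ΔN = -58.8 m, observed ΔE = -158.4 m.
Subtracting the expected shift leaves a residual of -58.8 − (-92) = 33.2 m north and -158.4 − (-150) = -8.4 m east.
Residual distance = √(33.2² + (-8.4)²) = 34.3 m.

34 m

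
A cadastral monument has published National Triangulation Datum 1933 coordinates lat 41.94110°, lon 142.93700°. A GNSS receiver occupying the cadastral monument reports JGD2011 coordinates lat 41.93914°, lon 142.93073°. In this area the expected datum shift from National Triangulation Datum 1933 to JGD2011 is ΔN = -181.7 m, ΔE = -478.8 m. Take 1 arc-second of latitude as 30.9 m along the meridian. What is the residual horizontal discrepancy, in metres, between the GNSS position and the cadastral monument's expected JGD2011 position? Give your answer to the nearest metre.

54 m

Observed coordinate differences: Δφ = -0.00196°, Δλ = -0.00627°.
Converting to metres (1° lat = 111240 m, cos φ = 0.743832): observed ΔN = -218.0 m, observed ΔE = -518.8 m.
Subtracting the expected shift leaves a residual of -218.0 − (-181.7) = -36.3 m north and -518.8 − (-478.8) = -40.0 m east.
Residual distance = √((-36.3)² + (-40.0)²) = 54.0 m.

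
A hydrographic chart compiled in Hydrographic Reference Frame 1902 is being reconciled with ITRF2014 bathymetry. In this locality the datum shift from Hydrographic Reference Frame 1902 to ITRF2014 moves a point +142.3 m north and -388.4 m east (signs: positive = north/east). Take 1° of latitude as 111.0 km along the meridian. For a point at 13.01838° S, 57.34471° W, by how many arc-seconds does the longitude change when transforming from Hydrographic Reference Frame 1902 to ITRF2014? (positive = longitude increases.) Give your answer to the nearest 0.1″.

At latitude -13.01838°, cos φ = 0.974298.
1° of longitude at this latitude = 111.0 × cos φ = 108.15 km, so Δλ = -388.4 / 108147.1 = -0.0035914° = -12.929″.

Δλ = -12.9″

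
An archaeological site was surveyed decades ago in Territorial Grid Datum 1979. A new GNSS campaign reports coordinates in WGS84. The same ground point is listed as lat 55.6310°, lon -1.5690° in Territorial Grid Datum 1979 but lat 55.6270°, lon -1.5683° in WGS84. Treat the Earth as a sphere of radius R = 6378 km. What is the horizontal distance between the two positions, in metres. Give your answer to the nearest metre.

Δφ = 55.6270° − 55.6310° = -0.0040°; Δλ = -1.5683° − -1.5690° = +0.0007°.
1° along a meridian = πR/180 = 111317 m.
ΔN = Δφ × 111317 = -445.3 m; ΔE = Δλ × 111317 × cos(55.6310°) = +0.0007 × 111317 × 0.564520 = 44.0 m.
Distance = √(ΔE² + ΔN²) = √(44.0² + (-445.3)²) = 447.4 m.

447 m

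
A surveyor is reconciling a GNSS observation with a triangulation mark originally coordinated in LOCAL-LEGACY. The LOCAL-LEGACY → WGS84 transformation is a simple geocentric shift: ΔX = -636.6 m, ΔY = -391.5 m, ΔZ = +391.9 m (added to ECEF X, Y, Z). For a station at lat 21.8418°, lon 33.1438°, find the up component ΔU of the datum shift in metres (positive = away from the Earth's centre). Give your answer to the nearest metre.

ΔU = -548 m

The local up (radial) axis is (cos φ cos λ, cos φ sin λ, sin φ), giving ΔU = -494.762 − 198.684 + 145.804 = -547.64 m.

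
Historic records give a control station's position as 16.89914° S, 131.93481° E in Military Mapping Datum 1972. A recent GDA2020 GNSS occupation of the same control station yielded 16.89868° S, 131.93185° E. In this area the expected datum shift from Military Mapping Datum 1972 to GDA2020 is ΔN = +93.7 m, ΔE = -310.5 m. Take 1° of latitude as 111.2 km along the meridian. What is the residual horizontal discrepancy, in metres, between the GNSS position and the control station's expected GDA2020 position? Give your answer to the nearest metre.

43 m

Observed coordinate differences: Δφ = +0.00046°, Δλ = -0.00296°.
Converting to metres (1° lat = 111200 m, cos φ = 0.956818): observed ΔN = 51.2 m, observed ΔE = -314.9 m.
Subtracting the expected shift leaves a residual of 51.2 − (93.7) = -42.5 m north and -314.9 − (-310.5) = -4.4 m east.
Residual distance = √((-42.5)² + (-4.4)²) = 42.8 m.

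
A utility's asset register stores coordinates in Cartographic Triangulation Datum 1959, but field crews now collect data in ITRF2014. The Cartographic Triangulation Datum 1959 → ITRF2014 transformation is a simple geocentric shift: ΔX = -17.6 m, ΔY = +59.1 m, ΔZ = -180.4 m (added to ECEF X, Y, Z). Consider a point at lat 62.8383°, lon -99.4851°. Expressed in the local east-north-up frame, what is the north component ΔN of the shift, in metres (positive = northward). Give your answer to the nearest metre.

ΔN = -33 m

The local north axis is (−sin φ cos λ, −sin φ sin λ, cos φ), giving ΔN = -2.580 + 51.864 − 82.353 = -33.07 m.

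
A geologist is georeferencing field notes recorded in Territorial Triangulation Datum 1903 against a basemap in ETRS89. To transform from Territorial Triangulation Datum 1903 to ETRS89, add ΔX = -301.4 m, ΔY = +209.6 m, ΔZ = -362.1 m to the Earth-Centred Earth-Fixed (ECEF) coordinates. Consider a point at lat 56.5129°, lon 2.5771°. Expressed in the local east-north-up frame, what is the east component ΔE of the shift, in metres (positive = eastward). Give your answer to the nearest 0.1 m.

ΔE = 222.9 m

At φ = 56.5129°, λ = 2.5771°: sin φ = 0.834010, cos φ = 0.551749, sin λ = 0.044964, cos λ = 0.998989.
ΔE = −sin λ·ΔX + cos λ·ΔY = −(0.044964)·(-301.4) + (0.998989)·(209.6) = 222.94 m.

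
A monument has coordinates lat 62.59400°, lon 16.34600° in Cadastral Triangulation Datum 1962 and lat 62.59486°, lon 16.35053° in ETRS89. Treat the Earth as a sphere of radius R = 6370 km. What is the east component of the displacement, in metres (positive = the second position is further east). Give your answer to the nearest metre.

ΔE = 232 m

Δφ = 62.59486° − 62.59400° = +0.00086°; Δλ = 16.35053° − 16.34600° = +0.00453°.
1° along a meridian = πR/180 = 111177 m.
ΔN = Δφ × 111177 = 95.6 m; ΔE = Δλ × 111177 × cos(62.59400°) = +0.00453 × 111177 × 0.460293 = 231.8 m.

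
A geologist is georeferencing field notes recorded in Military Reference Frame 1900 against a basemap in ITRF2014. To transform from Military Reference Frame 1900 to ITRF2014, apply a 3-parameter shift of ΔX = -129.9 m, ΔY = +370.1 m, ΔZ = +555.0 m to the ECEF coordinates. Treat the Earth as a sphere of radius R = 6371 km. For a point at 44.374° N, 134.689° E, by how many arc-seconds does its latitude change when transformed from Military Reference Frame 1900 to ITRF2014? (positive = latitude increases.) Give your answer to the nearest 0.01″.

sin φ = 0.699339, cos φ = 0.714790, sin λ = 0.710935, cos λ = -0.703258.
North component: ΔN = −sin φ cos λ·ΔX − sin φ sin λ·ΔY + cos φ·ΔZ = −(0.699339)(-0.703258)(-129.9) − (0.699339)(0.710935)(370.1) + (0.714790)(555.0) = 148.81 m.
1° of latitude spans πR/180 = 111195 m, so Δφ = 148.81 / 111195 × 3600 = 4.818″.

Δφ = 4.82″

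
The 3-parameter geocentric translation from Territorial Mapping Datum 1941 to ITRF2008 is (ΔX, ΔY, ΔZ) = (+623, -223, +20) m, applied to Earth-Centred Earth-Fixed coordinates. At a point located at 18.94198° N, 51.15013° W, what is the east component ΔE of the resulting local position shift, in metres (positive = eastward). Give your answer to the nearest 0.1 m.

ΔE = 345.3 m

The local east axis at (φ, λ) is (−sin λ, cos λ, 0), so ΔE = −sin(-51.15013°)·623 + cos(-51.15013°)·(-223) = 345.30 m.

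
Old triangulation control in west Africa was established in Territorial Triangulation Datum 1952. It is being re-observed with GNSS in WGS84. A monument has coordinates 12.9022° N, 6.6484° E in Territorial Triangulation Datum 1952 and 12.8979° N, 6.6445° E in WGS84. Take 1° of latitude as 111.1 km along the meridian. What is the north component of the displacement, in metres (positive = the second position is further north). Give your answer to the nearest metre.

Δφ = 12.8979° − 12.9022° = -0.0043°; Δλ = 6.6445° − 6.6484° = -0.0039°.
ΔN = Δφ × 111100 = -477.7 m; ΔE = Δλ × 111100 × cos(12.9022°) = -0.0039 × 111100 × 0.974753 = -422.4 m.

ΔN = -478 m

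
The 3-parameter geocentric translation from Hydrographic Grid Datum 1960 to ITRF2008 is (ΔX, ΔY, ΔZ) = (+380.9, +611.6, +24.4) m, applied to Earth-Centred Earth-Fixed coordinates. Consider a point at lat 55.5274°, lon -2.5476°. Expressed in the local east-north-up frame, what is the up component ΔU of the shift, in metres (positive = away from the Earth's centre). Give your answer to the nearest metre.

ΔU = 220 m

At φ = 55.5274°, λ = -2.5476°: sin φ = 0.824397, cos φ = 0.566012, sin λ = -0.044449, cos λ = 0.999012.
ΔU = cos φ cos λ·ΔX + cos φ sin λ·ΔY + sin φ·ΔZ = (0.566012)(0.999012)(380.9) + (0.566012)(-0.044449)(611.6) + (0.824397)(24.4) = 220.11 m.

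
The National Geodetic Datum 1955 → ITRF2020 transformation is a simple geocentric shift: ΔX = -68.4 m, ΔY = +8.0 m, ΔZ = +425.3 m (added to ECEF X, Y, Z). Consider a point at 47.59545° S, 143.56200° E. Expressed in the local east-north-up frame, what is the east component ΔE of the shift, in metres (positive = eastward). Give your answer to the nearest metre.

At φ = -47.59545°, λ = 143.56200°: sin φ = -0.738402, cos φ = 0.674361, sin λ = 0.593953, cos λ = -0.804500.
ΔE = −sin λ·ΔX + cos λ·ΔY = −(0.593953)·(-68.4) + (-0.804500)·(8.0) = 34.19 m.

ΔE = 34 m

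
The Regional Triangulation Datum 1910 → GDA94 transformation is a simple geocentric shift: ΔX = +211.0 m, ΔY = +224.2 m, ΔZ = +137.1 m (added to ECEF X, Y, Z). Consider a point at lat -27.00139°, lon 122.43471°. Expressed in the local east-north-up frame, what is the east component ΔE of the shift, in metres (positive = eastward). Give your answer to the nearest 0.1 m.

At φ = -27.00139°, λ = 122.43471°: sin φ = -0.454012, cos φ = 0.890996, sin λ = 0.844003, cos λ = -0.536338.
ΔE = −sin λ·ΔX + cos λ·ΔY = −(0.844003)·(211.0) + (-0.536338)·(224.2) = -298.33 m.

ΔE = -298.3 m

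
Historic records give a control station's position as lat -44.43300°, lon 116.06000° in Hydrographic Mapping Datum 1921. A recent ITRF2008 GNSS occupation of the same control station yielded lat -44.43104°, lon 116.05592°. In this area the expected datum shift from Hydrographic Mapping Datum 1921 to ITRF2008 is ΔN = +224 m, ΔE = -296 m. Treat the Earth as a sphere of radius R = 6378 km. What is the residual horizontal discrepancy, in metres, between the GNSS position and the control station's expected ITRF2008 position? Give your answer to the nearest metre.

29 m

Observed coordinate differences: Δφ = +0.00196°, Δλ = -0.00408°.
Converting to metres (1° lat = 111317 m, cos φ = 0.714070): observed ΔN = 218.2 m, observed ΔE = -324.3 m.
Subtracting the expected shift leaves a residual of 218.2 − (224) = -5.8 m north and -324.3 − (-296) = -28.3 m east.
Residual distance = √((-5.8)² + (-28.3)²) = 28.9 m.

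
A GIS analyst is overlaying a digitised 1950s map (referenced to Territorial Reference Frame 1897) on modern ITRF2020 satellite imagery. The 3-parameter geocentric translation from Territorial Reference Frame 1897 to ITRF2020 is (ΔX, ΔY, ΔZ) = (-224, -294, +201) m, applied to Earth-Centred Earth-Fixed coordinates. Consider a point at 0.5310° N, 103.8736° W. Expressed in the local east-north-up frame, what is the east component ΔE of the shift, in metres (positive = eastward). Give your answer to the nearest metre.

ΔE = -147 m

The local east axis at (φ, λ) is (−sin λ, cos λ, 0), so ΔE = −sin(-103.8736°)·(-224) + cos(-103.8736°)·(-294) = -146.97 m.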